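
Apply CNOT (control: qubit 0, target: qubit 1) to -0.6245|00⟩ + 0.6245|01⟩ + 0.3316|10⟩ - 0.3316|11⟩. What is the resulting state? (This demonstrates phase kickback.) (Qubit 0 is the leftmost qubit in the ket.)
-0.6245|00⟩ + 0.6245|01⟩ - 0.3316|10⟩ + 0.3316|11⟩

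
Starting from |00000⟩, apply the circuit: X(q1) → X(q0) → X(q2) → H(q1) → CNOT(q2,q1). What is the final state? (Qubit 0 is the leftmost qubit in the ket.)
-1/√2|10100⟩ + 1/√2|11100⟩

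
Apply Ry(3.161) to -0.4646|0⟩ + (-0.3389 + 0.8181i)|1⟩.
(0.3434 - 0.8181i)|0⟩ + (-0.4613 - 0.007938i)|1⟩

Ry(3.161) = [[cos(θ/2), −sin(θ/2)], [sin(θ/2), cos(θ/2)]]; θ = 3.161, cos(θ/2) ≈ -0.00970352, sin(θ/2) ≈ 0.999953.
With a = amp(|0⟩) = -0.4646 and b = amp(|1⟩) = (-0.3389 + 0.8181i):
new amp(|0⟩) = (-0.00970352)·a + (-0.999953)·b = (0.3434 - 0.8181i)
new amp(|1⟩) = (0.999953)·a + (-0.00970352)·b = (-0.4613 - 0.007938i)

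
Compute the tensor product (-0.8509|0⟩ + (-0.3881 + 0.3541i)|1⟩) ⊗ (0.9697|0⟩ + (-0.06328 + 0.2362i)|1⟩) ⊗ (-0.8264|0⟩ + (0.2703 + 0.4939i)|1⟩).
0.6819|000⟩ + (-0.223 - 0.4075i)|001⟩ + (-0.0445 + 0.1661i)|010⟩ + (0.1138 - 0.02773i)|011⟩ + (0.311 - 0.2838i)|100⟩ + (-0.2713 - 0.09306i)|101⟩ + (0.04882 + 0.09427i)|110⟩ + (0.04037 - 0.06001i)|111⟩

amp(|b₁b₂…⟩) = product of the factor amplitudes for bits b₁, b₂, …; only kets whose every factor amplitude is nonzero survive.
|000⟩: (-0.8509)(0.9697)(-0.8264) = 0.6819
|001⟩: (-0.8509)(0.9697)(0.2703 + 0.4939i) = (-0.223 - 0.4075i)
|010⟩: (-0.8509)(-0.06328 + 0.2362i)(-0.8264) = (-0.0445 + 0.1661i)
|011⟩: (-0.8509)(-0.06328 + 0.2362i)(0.2703 + 0.4939i) = (0.1138 - 0.02773i)
|100⟩: (-0.3881 + 0.3541i)(0.9697)(-0.8264) = (0.311 - 0.2838i)
|101⟩: (-0.3881 + 0.3541i)(0.9697)(0.2703 + 0.4939i) = (-0.2713 - 0.09306i)
|110⟩: (-0.3881 + 0.3541i)(-0.06328 + 0.2362i)(-0.8264) = (0.04882 + 0.09427i)
|111⟩: (-0.3881 + 0.3541i)(-0.06328 + 0.2362i)(0.2703 + 0.4939i) = (0.04037 - 0.06001i)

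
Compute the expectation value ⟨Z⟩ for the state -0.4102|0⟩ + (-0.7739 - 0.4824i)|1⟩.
-0.6634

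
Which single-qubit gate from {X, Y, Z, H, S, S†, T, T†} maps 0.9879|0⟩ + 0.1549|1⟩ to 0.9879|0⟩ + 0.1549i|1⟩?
S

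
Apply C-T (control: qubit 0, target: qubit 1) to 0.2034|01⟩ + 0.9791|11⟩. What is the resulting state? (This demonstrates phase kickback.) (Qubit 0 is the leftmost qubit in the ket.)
0.2034|01⟩ + (0.6923 + 0.6923i)|11⟩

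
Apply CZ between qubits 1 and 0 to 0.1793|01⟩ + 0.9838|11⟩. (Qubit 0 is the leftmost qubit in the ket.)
0.1793|01⟩ - 0.9838|11⟩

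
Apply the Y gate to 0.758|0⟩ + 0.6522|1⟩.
-0.6522i|0⟩ + 0.758i|1⟩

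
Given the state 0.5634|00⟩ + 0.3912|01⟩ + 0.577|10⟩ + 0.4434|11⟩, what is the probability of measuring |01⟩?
0.153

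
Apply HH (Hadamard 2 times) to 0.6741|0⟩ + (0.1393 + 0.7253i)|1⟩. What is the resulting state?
0.6741|0⟩ + (0.1393 + 0.7253i)|1⟩

H² = I, so an even number of Hadamards cancels: H^2 = I and the state is unchanged.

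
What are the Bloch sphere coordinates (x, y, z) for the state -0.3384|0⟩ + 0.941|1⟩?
(-0.6369, 0, -0.771)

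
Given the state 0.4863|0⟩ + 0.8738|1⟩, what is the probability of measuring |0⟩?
0.2365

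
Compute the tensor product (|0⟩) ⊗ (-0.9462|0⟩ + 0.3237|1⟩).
-0.9462|00⟩ + 0.3237|01⟩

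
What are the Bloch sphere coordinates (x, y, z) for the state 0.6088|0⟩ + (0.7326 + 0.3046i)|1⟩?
(0.892, 0.3709, -0.2588)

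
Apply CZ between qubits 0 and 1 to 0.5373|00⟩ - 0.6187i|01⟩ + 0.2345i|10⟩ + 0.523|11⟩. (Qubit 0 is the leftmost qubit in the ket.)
0.5373|00⟩ - 0.6187i|01⟩ + 0.2345i|10⟩ - 0.523|11⟩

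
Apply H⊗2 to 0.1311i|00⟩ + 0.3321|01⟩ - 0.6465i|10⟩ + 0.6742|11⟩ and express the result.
(0.5032 - 0.2577i)|00⟩ + (-0.5032 - 0.2577i)|01⟩ + (-0.1711 + 0.3888i)|10⟩ + (0.1711 + 0.3888i)|11⟩

H⊗2 gives amp(|y⟩) = (1/2) Σ_x (−1)^(x·y) amp(|x⟩), where x·y is the number of positions in which both x and y have a 1.
|00⟩: (0.1311i + 0.3321 - 0.6465i + 0.6742)/2 = (0.5032 - 0.2577i)
|01⟩: (0.1311i - 0.3321 - 0.6465i - 0.6742)/2 = (-0.5032 - 0.2577i)
|10⟩: (0.1311i + 0.3321 + 0.6465i - 0.6742)/2 = (-0.1711 + 0.3888i)
|11⟩: (0.1311i - 0.3321 + 0.6465i + 0.6742)/2 = (0.1711 + 0.3888i)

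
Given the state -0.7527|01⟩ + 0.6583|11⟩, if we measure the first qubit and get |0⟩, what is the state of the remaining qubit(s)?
-|1⟩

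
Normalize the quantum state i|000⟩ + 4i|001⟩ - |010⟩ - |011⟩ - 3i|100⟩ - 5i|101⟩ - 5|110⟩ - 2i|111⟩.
0.1104i|000⟩ + 0.4417i|001⟩ - 0.1104|010⟩ - 0.1104|011⟩ - 0.3313i|100⟩ - 0.5522i|101⟩ - 0.5522|110⟩ - 0.2209i|111⟩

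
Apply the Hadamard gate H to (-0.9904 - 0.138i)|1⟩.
(-0.7003 - 0.09758i)|0⟩ + (0.7003 + 0.09758i)|1⟩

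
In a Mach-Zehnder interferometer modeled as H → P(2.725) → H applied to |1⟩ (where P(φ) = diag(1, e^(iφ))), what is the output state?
(0.9572 - 0.2023i)|0⟩ + (0.04276 + 0.2023i)|1⟩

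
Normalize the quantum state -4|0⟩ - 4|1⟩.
-1/√2|0⟩ - 1/√2|1⟩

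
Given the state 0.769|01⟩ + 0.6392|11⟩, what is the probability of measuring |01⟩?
0.5914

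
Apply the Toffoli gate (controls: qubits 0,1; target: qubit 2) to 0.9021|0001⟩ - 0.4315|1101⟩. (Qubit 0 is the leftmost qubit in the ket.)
0.9021|0001⟩ - 0.4315|1111⟩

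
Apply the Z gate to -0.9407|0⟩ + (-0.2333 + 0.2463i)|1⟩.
-0.9407|0⟩ + (0.2333 - 0.2463i)|1⟩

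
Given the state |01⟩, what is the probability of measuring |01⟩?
1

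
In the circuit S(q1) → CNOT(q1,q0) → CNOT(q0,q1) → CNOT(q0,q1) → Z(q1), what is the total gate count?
5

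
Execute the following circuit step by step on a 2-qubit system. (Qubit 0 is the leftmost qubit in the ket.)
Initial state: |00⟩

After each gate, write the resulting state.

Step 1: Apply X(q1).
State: |01⟩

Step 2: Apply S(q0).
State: |01⟩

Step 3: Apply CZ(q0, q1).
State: |01⟩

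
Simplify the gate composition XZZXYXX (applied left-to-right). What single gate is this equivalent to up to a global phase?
Y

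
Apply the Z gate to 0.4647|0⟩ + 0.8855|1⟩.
0.4647|0⟩ - 0.8855|1⟩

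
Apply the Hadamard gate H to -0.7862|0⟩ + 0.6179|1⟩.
-0.119|0⟩ - 0.9928|1⟩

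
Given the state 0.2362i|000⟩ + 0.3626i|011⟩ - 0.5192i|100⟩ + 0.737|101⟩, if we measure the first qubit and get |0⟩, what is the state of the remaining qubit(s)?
0.5458i|00⟩ + 0.8379i|11⟩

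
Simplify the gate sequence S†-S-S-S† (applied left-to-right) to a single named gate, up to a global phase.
I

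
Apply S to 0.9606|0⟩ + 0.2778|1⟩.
0.9606|0⟩ + 0.2778i|1⟩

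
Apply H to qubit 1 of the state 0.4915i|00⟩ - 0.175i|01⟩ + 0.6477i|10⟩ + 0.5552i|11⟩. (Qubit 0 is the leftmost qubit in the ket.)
0.2238i|00⟩ + 0.4713i|01⟩ + 0.8506i|10⟩ + 0.06541i|11⟩

H on qubit 1 mixes each pair of kets that differ only in qubit 1: amplitudes (a, b) of (|…0…⟩, |…1…⟩) become ((a + b)/√2, (a − b)/√2). Kets absent from the input have amplitude 0.
(|00⟩, |01⟩): (a, b) = (0.4915i, -0.175i) → (0.2238i, 0.4713i)
(|10⟩, |11⟩): (a, b) = (0.6477i, 0.5552i) → (0.8506i, 0.06541i)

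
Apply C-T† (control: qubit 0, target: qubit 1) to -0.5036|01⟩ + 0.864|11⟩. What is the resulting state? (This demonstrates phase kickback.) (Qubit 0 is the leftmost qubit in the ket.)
-0.5036|01⟩ + (0.6109 - 0.6109i)|11⟩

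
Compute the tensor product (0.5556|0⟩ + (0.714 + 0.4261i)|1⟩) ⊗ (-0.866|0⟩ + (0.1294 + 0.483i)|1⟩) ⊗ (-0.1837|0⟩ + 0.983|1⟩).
0.08839|000⟩ - 0.473|001⟩ + (-0.01321 - 0.0493i)|010⟩ + (0.07067 + 0.2638i)|011⟩ + (0.1136 + 0.06779i)|100⟩ + (-0.6078 - 0.3627i)|101⟩ + (0.02083 - 0.07348i)|110⟩ + (-0.1115 + 0.3932i)|111⟩

amp(|b₁b₂…⟩) = product of the factor amplitudes for bits b₁, b₂, …; only kets whose every factor amplitude is nonzero survive.
|000⟩: (0.5556)(-0.866)(-0.1837) = 0.08839
|001⟩: (0.5556)(-0.866)(0.983) = -0.473
|010⟩: (0.5556)(0.1294 + 0.483i)(-0.1837) = (-0.01321 - 0.0493i)
|011⟩: (0.5556)(0.1294 + 0.483i)(0.983) = (0.07067 + 0.2638i)
|100⟩: (0.714 + 0.4261i)(-0.866)(-0.1837) = (0.1136 + 0.06779i)
|101⟩: (0.714 + 0.4261i)(-0.866)(0.983) = (-0.6078 - 0.3627i)
|110⟩: (0.714 + 0.4261i)(0.1294 + 0.483i)(-0.1837) = (0.02083 - 0.07348i)
|111⟩: (0.714 + 0.4261i)(0.1294 + 0.483i)(0.983) = (-0.1115 + 0.3932i)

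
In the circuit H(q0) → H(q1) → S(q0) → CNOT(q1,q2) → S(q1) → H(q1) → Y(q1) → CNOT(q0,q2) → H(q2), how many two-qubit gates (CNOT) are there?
2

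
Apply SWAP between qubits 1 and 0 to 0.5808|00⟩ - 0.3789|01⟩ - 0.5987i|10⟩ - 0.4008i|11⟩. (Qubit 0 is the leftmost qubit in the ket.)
0.5808|00⟩ - 0.5987i|01⟩ - 0.3789|10⟩ - 0.4008i|11⟩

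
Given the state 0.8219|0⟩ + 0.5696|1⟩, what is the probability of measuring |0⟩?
0.6755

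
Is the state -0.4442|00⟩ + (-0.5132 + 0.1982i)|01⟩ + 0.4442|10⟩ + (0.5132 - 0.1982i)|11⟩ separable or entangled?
Separable

Writing the state as a|00⟩ + b|01⟩ + c|10⟩ + d|11⟩, it is a product state iff ad − bc = 0.
Here (a, b, c, d) = (-0.4442, (-0.5132 + 0.1982i), 0.4442, (0.5132 - 0.1982i)): ad − bc = (-0.4442)(0.5132 - 0.1982i) − (-0.5132 + 0.1982i)(0.4442) = 0, so the state is separable.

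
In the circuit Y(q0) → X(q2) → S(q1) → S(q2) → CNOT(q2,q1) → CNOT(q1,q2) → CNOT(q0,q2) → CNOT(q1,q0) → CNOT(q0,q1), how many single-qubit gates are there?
4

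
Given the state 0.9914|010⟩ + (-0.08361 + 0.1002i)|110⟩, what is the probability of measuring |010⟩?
0.9829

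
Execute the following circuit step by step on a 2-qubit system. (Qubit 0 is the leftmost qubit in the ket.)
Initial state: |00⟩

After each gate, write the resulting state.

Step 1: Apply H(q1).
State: 1/√2|00⟩ + 1/√2|01⟩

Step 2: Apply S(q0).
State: 1/√2|00⟩ + 1/√2|01⟩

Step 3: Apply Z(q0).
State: 1/√2|00⟩ + 1/√2|01⟩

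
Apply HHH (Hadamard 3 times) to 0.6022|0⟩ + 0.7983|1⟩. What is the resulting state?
0.9903|0⟩ - 0.1387|1⟩

H² = I, so H^3 = H: a single Hadamard. With (a, b) = (0.6022, 0.7983), H gives ((a + b)/√2, (a − b)/√2) = (0.9903, -0.1387).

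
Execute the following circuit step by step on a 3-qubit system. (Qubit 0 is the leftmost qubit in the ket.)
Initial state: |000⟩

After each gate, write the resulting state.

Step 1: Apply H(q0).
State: 1/√2|000⟩ + 1/√2|100⟩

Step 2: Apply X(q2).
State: 1/√2|001⟩ + 1/√2|101⟩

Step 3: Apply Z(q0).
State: 1/√2|001⟩ - 1/√2|101⟩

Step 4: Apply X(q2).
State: 1/√2|000⟩ - 1/√2|100⟩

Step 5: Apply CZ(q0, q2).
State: 1/√2|000⟩ - 1/√2|100⟩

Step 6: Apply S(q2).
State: 1/√2|000⟩ - 1/√2|100⟩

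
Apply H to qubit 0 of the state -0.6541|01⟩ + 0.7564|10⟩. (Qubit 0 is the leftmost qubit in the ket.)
0.5349|00⟩ - 0.4625|01⟩ - 0.5349|10⟩ - 0.4625|11⟩

H on qubit 0 mixes each pair of kets that differ only in qubit 0: amplitudes (a, b) of (|…0…⟩, |…1…⟩) become ((a + b)/√2, (a − b)/√2). Kets absent from the input have amplitude 0.
(|00⟩, |10⟩): (a, b) = (0, 0.7564) → (0.5349, -0.5349)
(|01⟩, |11⟩): (a, b) = (-0.6541, 0) → (-0.4625, -0.4625)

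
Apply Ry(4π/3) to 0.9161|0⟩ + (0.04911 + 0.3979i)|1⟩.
(-0.5006 - 0.3446i)|0⟩ + (0.7688 - 0.199i)|1⟩

Ry(4π/3) = [[cos(θ/2), −sin(θ/2)], [sin(θ/2), cos(θ/2)]]; θ = 4π/3, cos(θ/2) ≈ -0.5, sin(θ/2) ≈ 0.866025.
With a = amp(|0⟩) = 0.9161 and b = amp(|1⟩) = (0.04911 + 0.3979i):
new amp(|0⟩) = (-0.5)·a + (-0.866025)·b = (-0.5006 - 0.3446i)
new amp(|1⟩) = (0.866025)·a + (-0.5)·b = (0.7688 - 0.199i)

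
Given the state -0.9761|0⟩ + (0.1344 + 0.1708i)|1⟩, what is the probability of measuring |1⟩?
0.04724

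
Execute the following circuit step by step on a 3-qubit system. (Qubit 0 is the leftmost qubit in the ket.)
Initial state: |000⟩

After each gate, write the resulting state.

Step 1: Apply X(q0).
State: |100⟩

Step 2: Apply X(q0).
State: |000⟩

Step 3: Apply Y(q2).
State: i|001⟩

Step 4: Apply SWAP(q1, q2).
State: i|010⟩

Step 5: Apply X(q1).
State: i|000⟩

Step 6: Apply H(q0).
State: (1/√2)i|000⟩ + (1/√2)i|100⟩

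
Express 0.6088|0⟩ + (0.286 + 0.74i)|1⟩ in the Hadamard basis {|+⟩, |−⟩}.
(0.6327 + 0.5233i)|+⟩ + (0.2283 - 0.5233i)|−⟩

With |ψ⟩ = α|0⟩ + β|1⟩, the Hadamard-basis coefficients are ⟨+|ψ⟩ = (α + β)/√2 and ⟨−|ψ⟩ = (α − β)/√2.
Here α = 0.6088, β = (0.286 + 0.74i): (α + β)/√2 = (0.6327 + 0.5233i), (α − β)/√2 = (0.2283 - 0.5233i).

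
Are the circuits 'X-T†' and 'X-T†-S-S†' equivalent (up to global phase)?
Yes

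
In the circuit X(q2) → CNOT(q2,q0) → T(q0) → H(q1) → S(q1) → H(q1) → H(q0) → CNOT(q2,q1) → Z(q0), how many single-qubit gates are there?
7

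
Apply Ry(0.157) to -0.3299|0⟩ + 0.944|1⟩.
-0.4029|0⟩ + 0.9152|1⟩

Ry(0.157) = [[cos(θ/2), −sin(θ/2)], [sin(θ/2), cos(θ/2)]]; θ = 0.157, cos(θ/2) ≈ 0.99692, sin(θ/2) ≈ 0.0784194.
With a = amp(|0⟩) = -0.3299 and b = amp(|1⟩) = 0.944:
new amp(|0⟩) = (0.99692)·a + (-0.0784194)·b = -0.4029
new amp(|1⟩) = (0.0784194)·a + (0.99692)·b = 0.9152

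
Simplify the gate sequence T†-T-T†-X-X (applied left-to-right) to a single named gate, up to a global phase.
T†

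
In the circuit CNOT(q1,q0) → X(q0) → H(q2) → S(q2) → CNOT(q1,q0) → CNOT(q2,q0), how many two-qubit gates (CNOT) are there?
3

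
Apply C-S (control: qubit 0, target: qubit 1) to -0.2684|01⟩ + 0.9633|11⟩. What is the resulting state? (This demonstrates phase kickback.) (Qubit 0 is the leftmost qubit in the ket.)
-0.2684|01⟩ + 0.9633i|11⟩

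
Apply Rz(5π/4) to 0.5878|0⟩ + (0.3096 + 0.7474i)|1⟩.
(-0.2249 - 0.5431i)|0⟩ + (-0.809 + 0.00001551i)|1⟩

Rz(5π/4) = [[e^(−iθ/2), 0], [0, e^(iθ/2)]] with e^(±iθ/2) = cos(θ/2) ± i·sin(θ/2); θ = 5π/4, cos(θ/2) ≈ -0.382683, sin(θ/2) ≈ 0.92388.
With a = amp(|0⟩) = 0.5878 and b = amp(|1⟩) = (0.3096 + 0.7474i):
new amp(|0⟩) = (-0.382683 - 0.92388i)·a = (-0.2249 - 0.5431i)
new amp(|1⟩) = (-0.382683 + 0.92388i)·b = (-0.809 + 0.00001551i)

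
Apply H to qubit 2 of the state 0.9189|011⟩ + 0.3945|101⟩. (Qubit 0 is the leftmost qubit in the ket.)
0.6498|010⟩ - 0.6498|011⟩ + 0.279|100⟩ - 0.279|101⟩

H on qubit 2 mixes each pair of kets that differ only in qubit 2: amplitudes (a, b) of (|…0…⟩, |…1…⟩) become ((a + b)/√2, (a − b)/√2). Kets absent from the input have amplitude 0.
(|010⟩, |011⟩): (a, b) = (0, 0.9189) → (0.6498, -0.6498)
(|100⟩, |101⟩): (a, b) = (0, 0.3945) → (0.279, -0.279)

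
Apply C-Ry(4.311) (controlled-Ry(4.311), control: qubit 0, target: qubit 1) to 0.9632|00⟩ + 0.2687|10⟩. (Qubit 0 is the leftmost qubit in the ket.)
0.9632|00⟩ - 0.1483|10⟩ + 0.2241|11⟩

C-Ry(4.311) leaves the control-|0⟩ kets |00⟩, |01⟩ unchanged and applies Ry(4.311) to qubit 1 on the control-|1⟩ pair (|10⟩, |11⟩).
Ry(4.311) = [[cos(θ/2), −sin(θ/2)], [sin(θ/2), cos(θ/2)]]; θ = 4.311, cos(θ/2) ≈ -0.551952, sin(θ/2) ≈ 0.833876.
With a = amp(|10⟩) = 0.2687 and b = amp(|11⟩) = 0:
new amp(|10⟩) = (-0.551952)·a + (-0.833876)·b = -0.1483
new amp(|11⟩) = (0.833876)·a + (-0.551952)·b = 0.2241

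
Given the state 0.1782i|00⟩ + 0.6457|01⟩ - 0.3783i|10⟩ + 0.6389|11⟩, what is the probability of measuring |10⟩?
0.1431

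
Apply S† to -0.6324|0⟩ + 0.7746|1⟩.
-0.6324|0⟩ - 0.7746i|1⟩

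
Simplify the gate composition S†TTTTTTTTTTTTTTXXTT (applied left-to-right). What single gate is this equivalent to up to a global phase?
S†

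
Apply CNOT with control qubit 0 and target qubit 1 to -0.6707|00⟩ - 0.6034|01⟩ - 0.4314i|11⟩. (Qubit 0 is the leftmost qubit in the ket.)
-0.6707|00⟩ - 0.6034|01⟩ - 0.4314i|10⟩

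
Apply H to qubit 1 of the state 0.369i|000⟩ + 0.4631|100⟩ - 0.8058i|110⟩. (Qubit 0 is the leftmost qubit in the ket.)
0.2609i|000⟩ + 0.2609i|010⟩ + (0.3275 - 0.5698i)|100⟩ + (0.3275 + 0.5698i)|110⟩

H on qubit 1 mixes each pair of kets that differ only in qubit 1: amplitudes (a, b) of (|…0…⟩, |…1…⟩) become ((a + b)/√2, (a − b)/√2). Kets absent from the input have amplitude 0.
(|000⟩, |010⟩): (a, b) = (0.369i, 0) → (0.2609i, 0.2609i)
(|100⟩, |110⟩): (a, b) = (0.4631, -0.8058i) → ((0.3275 - 0.5698i), (0.3275 + 0.5698i))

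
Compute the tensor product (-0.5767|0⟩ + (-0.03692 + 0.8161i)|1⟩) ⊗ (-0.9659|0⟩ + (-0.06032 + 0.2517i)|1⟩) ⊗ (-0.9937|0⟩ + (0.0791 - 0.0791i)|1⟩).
-0.5535|000⟩ + (0.04406 - 0.04406i)|001⟩ + (-0.03457 + 0.1442i)|010⟩ + (-0.00873 - 0.01423i)|011⟩ + (-0.03544 + 0.7833i)|100⟩ + (-0.05953 - 0.06517i)|101⟩ + (0.2019 + 0.05815i)|110⟩ + (-0.0207 + 0.01144i)|111⟩

amp(|b₁b₂…⟩) = product of the factor amplitudes for bits b₁, b₂, …; only kets whose every factor amplitude is nonzero survive.
|000⟩: (-0.5767)(-0.9659)(-0.9937) = -0.5535
|001⟩: (-0.5767)(-0.9659)(0.0791 - 0.0791i) = (0.04406 - 0.04406i)
|010⟩: (-0.5767)(-0.06032 + 0.2517i)(-0.9937) = (-0.03457 + 0.1442i)
|011⟩: (-0.5767)(-0.06032 + 0.2517i)(0.0791 - 0.0791i) = (-0.00873 - 0.01423i)
|100⟩: (-0.03692 + 0.8161i)(-0.9659)(-0.9937) = (-0.03544 + 0.7833i)
|101⟩: (-0.03692 + 0.8161i)(-0.9659)(0.0791 - 0.0791i) = (-0.05953 - 0.06517i)
|110⟩: (-0.03692 + 0.8161i)(-0.06032 + 0.2517i)(-0.9937) = (0.2019 + 0.05815i)
|111⟩: (-0.03692 + 0.8161i)(-0.06032 + 0.2517i)(0.0791 - 0.0791i) = (-0.0207 + 0.01144i)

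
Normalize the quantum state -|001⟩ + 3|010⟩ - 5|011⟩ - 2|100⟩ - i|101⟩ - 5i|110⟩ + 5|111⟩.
-0.1054|001⟩ + 0.3162|010⟩ - 0.527|011⟩ - 0.2108|100⟩ - 0.1054i|101⟩ - 0.527i|110⟩ + 0.527|111⟩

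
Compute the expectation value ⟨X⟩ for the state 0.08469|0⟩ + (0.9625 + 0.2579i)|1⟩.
0.163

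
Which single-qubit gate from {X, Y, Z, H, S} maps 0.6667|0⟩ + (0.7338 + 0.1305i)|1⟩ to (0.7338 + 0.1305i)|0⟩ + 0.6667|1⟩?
X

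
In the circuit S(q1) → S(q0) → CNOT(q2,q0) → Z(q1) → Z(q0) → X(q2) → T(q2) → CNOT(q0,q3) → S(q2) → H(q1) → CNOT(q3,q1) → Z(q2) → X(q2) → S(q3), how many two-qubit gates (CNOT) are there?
3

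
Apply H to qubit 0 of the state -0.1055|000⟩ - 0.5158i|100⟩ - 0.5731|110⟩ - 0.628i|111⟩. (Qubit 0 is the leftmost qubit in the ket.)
(-0.0746 - 0.3647i)|000⟩ - 0.4052|010⟩ - 0.4441i|011⟩ + (-0.0746 + 0.3647i)|100⟩ + 0.4052|110⟩ + 0.4441i|111⟩

H on qubit 0 mixes each pair of kets that differ only in qubit 0: amplitudes (a, b) of (|…0…⟩, |…1…⟩) become ((a + b)/√2, (a − b)/√2). Kets absent from the input have amplitude 0.
(|000⟩, |100⟩): (a, b) = (-0.1055, -0.5158i) → ((-0.0746 - 0.3647i), (-0.0746 + 0.3647i))
(|010⟩, |110⟩): (a, b) = (0, -0.5731) → (-0.4052, 0.4052)
(|011⟩, |111⟩): (a, b) = (0, -0.628i) → (-0.4441i, 0.4441i)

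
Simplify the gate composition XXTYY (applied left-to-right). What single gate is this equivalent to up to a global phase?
T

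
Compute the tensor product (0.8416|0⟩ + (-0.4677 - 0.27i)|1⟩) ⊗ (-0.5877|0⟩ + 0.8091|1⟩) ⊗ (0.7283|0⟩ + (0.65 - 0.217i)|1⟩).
-0.3602|000⟩ + (-0.3215 + 0.1073i)|001⟩ + 0.4959|010⟩ + (0.4426 - 0.1478i)|011⟩ + (0.2002 + 0.1156i)|100⟩ + (0.2131 + 0.0435i)|101⟩ + (-0.2756 - 0.1591i)|110⟩ + (-0.2934 - 0.05988i)|111⟩

amp(|b₁b₂…⟩) = product of the factor amplitudes for bits b₁, b₂, …; only kets whose every factor amplitude is nonzero survive.
|000⟩: (0.8416)(-0.5877)(0.7283) = -0.3602
|001⟩: (0.8416)(-0.5877)(0.65 - 0.217i) = (-0.3215 + 0.1073i)
|010⟩: (0.8416)(0.8091)(0.7283) = 0.4959
|011⟩: (0.8416)(0.8091)(0.65 - 0.217i) = (0.4426 - 0.1478i)
|100⟩: (-0.4677 - 0.27i)(-0.5877)(0.7283) = (0.2002 + 0.1156i)
|101⟩: (-0.4677 - 0.27i)(-0.5877)(0.65 - 0.217i) = (0.2131 + 0.0435i)
|110⟩: (-0.4677 - 0.27i)(0.8091)(0.7283) = (-0.2756 - 0.1591i)
|111⟩: (-0.4677 - 0.27i)(0.8091)(0.65 - 0.217i) = (-0.2934 - 0.05988i)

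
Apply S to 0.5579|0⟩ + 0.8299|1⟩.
0.5579|0⟩ + 0.8299i|1⟩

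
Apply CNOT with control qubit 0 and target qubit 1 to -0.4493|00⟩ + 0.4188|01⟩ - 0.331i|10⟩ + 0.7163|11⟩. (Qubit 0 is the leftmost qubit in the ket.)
-0.4493|00⟩ + 0.4188|01⟩ + 0.7163|10⟩ - 0.331i|11⟩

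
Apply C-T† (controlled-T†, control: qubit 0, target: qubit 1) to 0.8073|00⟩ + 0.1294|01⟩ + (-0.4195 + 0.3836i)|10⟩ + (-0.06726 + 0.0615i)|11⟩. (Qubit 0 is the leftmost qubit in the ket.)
0.8073|00⟩ + 0.1294|01⟩ + (-0.4195 + 0.3836i)|10⟩ + (-0.004073 + 0.09105i)|11⟩

C-T† leaves the control-|0⟩ kets |00⟩, |01⟩ unchanged and applies T† to qubit 1 on the control-|1⟩ pair (|10⟩, |11⟩).
T† = [[1, 0], [0, (1/√2 - (1/√2)i)]].
With a = amp(|10⟩) = (-0.4195 + 0.3836i) and b = amp(|11⟩) = (-0.06726 + 0.0615i):
new amp(|10⟩) = (1)·a = (-0.4195 + 0.3836i)
new amp(|11⟩) = (1/√2 - (1/√2)i)·b = (-0.004073 + 0.09105i)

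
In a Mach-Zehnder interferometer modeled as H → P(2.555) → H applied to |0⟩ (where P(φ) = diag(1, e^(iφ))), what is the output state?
(0.08358 + 0.2768i)|0⟩ + (0.9164 - 0.2768i)|1⟩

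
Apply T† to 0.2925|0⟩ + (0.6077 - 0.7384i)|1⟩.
0.2925|0⟩ + (-0.09242 - 0.9518i)|1⟩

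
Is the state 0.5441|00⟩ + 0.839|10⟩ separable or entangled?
Separable

Writing the state as a|00⟩ + b|01⟩ + c|10⟩ + d|11⟩, it is a product state iff ad − bc = 0.
Here (a, b, c, d) = (0.5441, 0, 0.839, 0): ad − bc = (0.5441)(0) − (0)(0.839) = 0, so the state is separable.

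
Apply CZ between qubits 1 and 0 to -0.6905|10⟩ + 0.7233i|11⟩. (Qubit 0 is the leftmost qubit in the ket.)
-0.6905|10⟩ - 0.7233i|11⟩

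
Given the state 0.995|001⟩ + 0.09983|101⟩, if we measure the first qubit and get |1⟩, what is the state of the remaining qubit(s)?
|01⟩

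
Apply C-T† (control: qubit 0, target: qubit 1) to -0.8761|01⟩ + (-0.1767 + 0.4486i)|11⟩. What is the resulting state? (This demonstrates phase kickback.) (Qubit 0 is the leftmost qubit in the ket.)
-0.8761|01⟩ + (0.1923 + 0.4422i)|11⟩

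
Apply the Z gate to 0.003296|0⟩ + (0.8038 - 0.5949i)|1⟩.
0.003296|0⟩ + (-0.8038 + 0.5949i)|1⟩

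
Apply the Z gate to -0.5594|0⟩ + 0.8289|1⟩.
-0.5594|0⟩ - 0.8289|1⟩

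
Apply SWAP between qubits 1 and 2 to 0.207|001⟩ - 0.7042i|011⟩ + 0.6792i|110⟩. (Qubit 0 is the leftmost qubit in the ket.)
0.207|010⟩ - 0.7042i|011⟩ + 0.6792i|101⟩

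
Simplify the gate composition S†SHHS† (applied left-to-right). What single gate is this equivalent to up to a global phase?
S†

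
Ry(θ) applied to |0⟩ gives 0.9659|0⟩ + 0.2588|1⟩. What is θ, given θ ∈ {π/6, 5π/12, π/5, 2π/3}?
π/6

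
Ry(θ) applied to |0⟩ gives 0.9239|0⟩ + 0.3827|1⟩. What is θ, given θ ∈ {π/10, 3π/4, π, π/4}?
π/4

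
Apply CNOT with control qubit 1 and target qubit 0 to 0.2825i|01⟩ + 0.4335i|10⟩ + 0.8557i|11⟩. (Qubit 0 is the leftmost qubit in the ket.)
0.8557i|01⟩ + 0.4335i|10⟩ + 0.2825i|11⟩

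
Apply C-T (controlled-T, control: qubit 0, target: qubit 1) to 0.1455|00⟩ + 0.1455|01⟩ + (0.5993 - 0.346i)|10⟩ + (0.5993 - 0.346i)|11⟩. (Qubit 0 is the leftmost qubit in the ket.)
0.1455|00⟩ + 0.1455|01⟩ + (0.5993 - 0.346i)|10⟩ + (0.6684 + 0.1791i)|11⟩

C-T leaves the control-|0⟩ kets |00⟩, |01⟩ unchanged and applies T to qubit 1 on the control-|1⟩ pair (|10⟩, |11⟩).
T = [[1, 0], [0, (1/√2 + (1/√2)i)]].
With a = amp(|10⟩) = (0.5993 - 0.346i) and b = amp(|11⟩) = (0.5993 - 0.346i):
new amp(|10⟩) = (1)·a = (0.5993 - 0.346i)
new amp(|11⟩) = (1/√2 + (1/√2)i)·b = (0.6684 + 0.1791i)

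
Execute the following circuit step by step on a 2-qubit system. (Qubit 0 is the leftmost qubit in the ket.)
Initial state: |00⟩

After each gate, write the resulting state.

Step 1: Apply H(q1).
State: 1/√2|00⟩ + 1/√2|01⟩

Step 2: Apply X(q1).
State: 1/√2|00⟩ + 1/√2|01⟩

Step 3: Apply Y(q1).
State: -(1/√2)i|00⟩ + (1/√2)i|01⟩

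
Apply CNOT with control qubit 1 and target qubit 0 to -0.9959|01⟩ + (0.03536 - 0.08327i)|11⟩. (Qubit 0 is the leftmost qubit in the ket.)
(0.03536 - 0.08327i)|01⟩ - 0.9959|11⟩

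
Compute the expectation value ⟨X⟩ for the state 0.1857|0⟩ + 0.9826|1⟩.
0.3649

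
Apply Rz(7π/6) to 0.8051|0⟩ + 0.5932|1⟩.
(-0.2084 - 0.7777i)|0⟩ + (-0.1535 + 0.573i)|1⟩

Rz(7π/6) = [[e^(−iθ/2), 0], [0, e^(iθ/2)]] with e^(±iθ/2) = cos(θ/2) ± i·sin(θ/2); θ = 7π/6, cos(θ/2) ≈ -0.258819, sin(θ/2) ≈ 0.965926.
With a = amp(|0⟩) = 0.8051 and b = amp(|1⟩) = 0.5932:
new amp(|0⟩) = (-0.258819 - 0.965926i)·a = (-0.2084 - 0.7777i)
new amp(|1⟩) = (-0.258819 + 0.965926i)·b = (-0.1535 + 0.573i)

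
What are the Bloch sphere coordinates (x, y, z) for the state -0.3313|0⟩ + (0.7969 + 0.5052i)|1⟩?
(-0.528, -0.3347, -0.7805)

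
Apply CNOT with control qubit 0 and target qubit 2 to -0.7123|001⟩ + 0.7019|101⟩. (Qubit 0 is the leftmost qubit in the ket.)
-0.7123|001⟩ + 0.7019|100⟩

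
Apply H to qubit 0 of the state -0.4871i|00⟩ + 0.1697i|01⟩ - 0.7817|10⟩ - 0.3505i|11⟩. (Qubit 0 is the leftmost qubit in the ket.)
(-0.5527 - 0.3444i)|00⟩ - 0.1278i|01⟩ + (0.5527 - 0.3444i)|10⟩ + 0.3678i|11⟩

H on qubit 0 mixes each pair of kets that differ only in qubit 0: amplitudes (a, b) of (|…0…⟩, |…1…⟩) become ((a + b)/√2, (a − b)/√2). Kets absent from the input have amplitude 0.
(|00⟩, |10⟩): (a, b) = (-0.4871i, -0.7817) → ((-0.5527 - 0.3444i), (0.5527 - 0.3444i))
(|01⟩, |11⟩): (a, b) = (0.1697i, -0.3505i) → (-0.1278i, 0.3678i)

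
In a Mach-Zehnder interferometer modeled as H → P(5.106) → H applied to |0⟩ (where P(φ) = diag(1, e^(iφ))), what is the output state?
(0.6918 - 0.4618i)|0⟩ + (0.3082 + 0.4618i)|1⟩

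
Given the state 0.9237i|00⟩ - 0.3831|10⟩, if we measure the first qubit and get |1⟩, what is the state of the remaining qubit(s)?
-|0⟩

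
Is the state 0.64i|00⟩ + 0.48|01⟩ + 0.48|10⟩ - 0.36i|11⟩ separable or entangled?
Separable

Writing the state as a|00⟩ + b|01⟩ + c|10⟩ + d|11⟩, it is a product state iff ad − bc = 0.
Here (a, b, c, d) = (0.64i, 0.48, 0.48, -0.36i): ad − bc = (0.64i)(-0.36i) − (0.48)(0.48) = 0, so the state is separable.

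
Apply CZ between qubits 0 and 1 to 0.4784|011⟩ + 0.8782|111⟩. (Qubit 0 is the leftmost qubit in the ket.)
0.4784|011⟩ - 0.8782|111⟩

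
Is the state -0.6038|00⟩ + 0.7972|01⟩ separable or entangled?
Separable

Writing the state as a|00⟩ + b|01⟩ + c|10⟩ + d|11⟩, it is a product state iff ad − bc = 0.
Here (a, b, c, d) = (-0.6038, 0.7972, 0, 0): ad − bc = (-0.6038)(0) − (0.7972)(0) = 0, so the state is separable.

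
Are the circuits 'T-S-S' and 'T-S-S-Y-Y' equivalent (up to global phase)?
Yes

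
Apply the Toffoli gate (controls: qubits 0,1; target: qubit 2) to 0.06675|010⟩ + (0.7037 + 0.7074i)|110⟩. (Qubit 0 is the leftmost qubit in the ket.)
0.06675|010⟩ + (0.7037 + 0.7074i)|111⟩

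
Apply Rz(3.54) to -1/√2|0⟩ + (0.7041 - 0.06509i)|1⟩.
(0.1399 + 0.6931i)|0⟩ + (-0.07553 + 0.7031i)|1⟩

Rz(3.54) = [[e^(−iθ/2), 0], [0, e^(iθ/2)]] with e^(±iθ/2) = cos(θ/2) ± i·sin(θ/2); θ = 3.54, cos(θ/2) ≈ -0.197889, sin(θ/2) ≈ 0.980224.
With a = amp(|0⟩) = -1/√2 and b = amp(|1⟩) = (0.7041 - 0.06509i):
new amp(|0⟩) = (-0.197889 - 0.980224i)·a = (0.1399 + 0.6931i)
new amp(|1⟩) = (-0.197889 + 0.980224i)·b = (-0.07553 + 0.7031i)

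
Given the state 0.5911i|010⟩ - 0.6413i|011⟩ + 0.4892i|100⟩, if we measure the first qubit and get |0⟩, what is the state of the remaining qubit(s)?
0.6777i|10⟩ - 0.7353i|11⟩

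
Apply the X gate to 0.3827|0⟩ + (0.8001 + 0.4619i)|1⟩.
(0.8001 + 0.4619i)|0⟩ + 0.3827|1⟩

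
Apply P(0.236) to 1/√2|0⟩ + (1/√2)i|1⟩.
1/√2|0⟩ + (-0.1653 + 0.6875i)|1⟩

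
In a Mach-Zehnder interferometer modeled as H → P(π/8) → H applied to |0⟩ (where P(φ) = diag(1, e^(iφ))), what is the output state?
(0.9619 + 0.1913i)|0⟩ + (0.03806 - 0.1913i)|1⟩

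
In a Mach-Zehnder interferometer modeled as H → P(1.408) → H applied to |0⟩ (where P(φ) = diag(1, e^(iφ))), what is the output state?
(0.581 + 0.4934i)|0⟩ + (0.419 - 0.4934i)|1⟩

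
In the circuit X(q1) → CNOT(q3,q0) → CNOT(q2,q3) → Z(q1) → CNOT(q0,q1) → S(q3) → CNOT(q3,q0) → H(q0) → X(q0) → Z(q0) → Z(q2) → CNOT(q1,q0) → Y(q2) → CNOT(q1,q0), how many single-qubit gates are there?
8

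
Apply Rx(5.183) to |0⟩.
-0.8525|0⟩ - 0.5228i|1⟩

Rx(5.183) = [[cos(θ/2), −i·sin(θ/2)], [−i·sin(θ/2), cos(θ/2)]]; θ = 5.183, cos(θ/2) ≈ -0.852476, sin(θ/2) ≈ 0.522766.
With a = amp(|0⟩) = 1 and b = amp(|1⟩) = 0:
new amp(|0⟩) = (-0.852476)·a + (-0.522766i)·b = -0.8525
new amp(|1⟩) = (-0.522766i)·a + (-0.852476)·b = -0.5228i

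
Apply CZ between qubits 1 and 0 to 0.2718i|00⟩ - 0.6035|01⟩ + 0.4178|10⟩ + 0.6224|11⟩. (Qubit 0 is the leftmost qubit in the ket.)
0.2718i|00⟩ - 0.6035|01⟩ + 0.4178|10⟩ - 0.6224|11⟩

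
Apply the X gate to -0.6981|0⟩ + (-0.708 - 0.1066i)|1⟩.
(-0.708 - 0.1066i)|0⟩ - 0.6981|1⟩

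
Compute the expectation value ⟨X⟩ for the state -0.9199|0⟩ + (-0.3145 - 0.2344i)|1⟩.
0.5786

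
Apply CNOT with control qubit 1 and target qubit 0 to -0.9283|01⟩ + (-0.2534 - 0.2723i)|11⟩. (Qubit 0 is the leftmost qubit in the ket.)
(-0.2534 - 0.2723i)|01⟩ - 0.9283|11⟩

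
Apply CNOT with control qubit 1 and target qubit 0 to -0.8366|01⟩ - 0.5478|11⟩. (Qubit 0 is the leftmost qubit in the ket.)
-0.5478|01⟩ - 0.8366|11⟩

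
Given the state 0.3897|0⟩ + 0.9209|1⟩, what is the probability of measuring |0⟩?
0.1519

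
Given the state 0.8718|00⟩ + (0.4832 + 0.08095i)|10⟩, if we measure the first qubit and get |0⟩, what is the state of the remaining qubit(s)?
|0⟩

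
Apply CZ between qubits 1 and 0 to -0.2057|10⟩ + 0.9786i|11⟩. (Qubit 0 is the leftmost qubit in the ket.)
-0.2057|10⟩ - 0.9786i|11⟩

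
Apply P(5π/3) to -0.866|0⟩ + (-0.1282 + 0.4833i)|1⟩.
-0.866|0⟩ + (0.3545 + 0.3527i)|1⟩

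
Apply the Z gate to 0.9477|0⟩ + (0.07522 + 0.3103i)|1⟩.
0.9477|0⟩ + (-0.07522 - 0.3103i)|1⟩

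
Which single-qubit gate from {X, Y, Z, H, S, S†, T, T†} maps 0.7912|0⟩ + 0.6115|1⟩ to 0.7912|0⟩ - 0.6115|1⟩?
Z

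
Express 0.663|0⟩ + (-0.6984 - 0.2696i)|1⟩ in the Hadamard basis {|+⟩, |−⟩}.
(-0.02503 - 0.1906i)|+⟩ + (0.9627 + 0.1906i)|−⟩

With |ψ⟩ = α|0⟩ + β|1⟩, the Hadamard-basis coefficients are ⟨+|ψ⟩ = (α + β)/√2 and ⟨−|ψ⟩ = (α − β)/√2.
Here α = 0.663, β = (-0.6984 - 0.2696i): (α + β)/√2 = (-0.02503 - 0.1906i), (α − β)/√2 = (0.9627 + 0.1906i).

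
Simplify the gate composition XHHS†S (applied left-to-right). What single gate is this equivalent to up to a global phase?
X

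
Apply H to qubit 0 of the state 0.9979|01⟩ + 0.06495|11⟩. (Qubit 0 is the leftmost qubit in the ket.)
0.7515|01⟩ + 0.6597|11⟩

H on qubit 0 mixes each pair of kets that differ only in qubit 0: amplitudes (a, b) of (|…0…⟩, |…1…⟩) become ((a + b)/√2, (a − b)/√2). Kets absent from the input have amplitude 0.
(|01⟩, |11⟩): (a, b) = (0.9979, 0.06495) → (0.7515, 0.6597)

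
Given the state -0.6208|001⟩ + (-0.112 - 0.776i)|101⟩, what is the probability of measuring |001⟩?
0.3854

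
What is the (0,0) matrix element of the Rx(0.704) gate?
0.9387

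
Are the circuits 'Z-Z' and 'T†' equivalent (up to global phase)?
No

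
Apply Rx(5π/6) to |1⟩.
-0.9659i|0⟩ + 0.2588|1⟩

Rx(5π/6) = [[cos(θ/2), −i·sin(θ/2)], [−i·sin(θ/2), cos(θ/2)]]; θ = 5π/6, cos(θ/2) ≈ 0.258819, sin(θ/2) ≈ 0.965926.
With a = amp(|0⟩) = 0 and b = amp(|1⟩) = 1:
new amp(|0⟩) = (0.258819)·a + (-0.965926i)·b = -0.9659i
new amp(|1⟩) = (-0.965926i)·a + (0.258819)·b = 0.2588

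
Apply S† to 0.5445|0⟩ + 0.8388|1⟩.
0.5445|0⟩ - 0.8388i|1⟩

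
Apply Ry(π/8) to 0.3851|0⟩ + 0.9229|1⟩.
0.1977|0⟩ + 0.9803|1⟩

Ry(π/8) = [[cos(θ/2), −sin(θ/2)], [sin(θ/2), cos(θ/2)]]; θ = π/8, cos(θ/2) ≈ 0.980785, sin(θ/2) ≈ 0.19509.
With a = amp(|0⟩) = 0.3851 and b = amp(|1⟩) = 0.9229:
new amp(|0⟩) = (0.980785)·a + (-0.19509)·b = 0.1977
new amp(|1⟩) = (0.19509)·a + (0.980785)·b = 0.9803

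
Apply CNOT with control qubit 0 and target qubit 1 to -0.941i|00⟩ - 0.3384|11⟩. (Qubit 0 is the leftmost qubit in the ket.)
-0.941i|00⟩ - 0.3384|10⟩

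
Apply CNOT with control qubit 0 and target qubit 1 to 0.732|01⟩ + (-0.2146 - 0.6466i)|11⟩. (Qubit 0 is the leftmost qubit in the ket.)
0.732|01⟩ + (-0.2146 - 0.6466i)|10⟩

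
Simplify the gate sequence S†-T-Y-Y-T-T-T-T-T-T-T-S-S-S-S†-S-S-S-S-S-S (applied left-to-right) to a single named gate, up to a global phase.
S†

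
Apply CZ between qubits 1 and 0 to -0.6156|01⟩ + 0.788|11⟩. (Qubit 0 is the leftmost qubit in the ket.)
-0.6156|01⟩ - 0.788|11⟩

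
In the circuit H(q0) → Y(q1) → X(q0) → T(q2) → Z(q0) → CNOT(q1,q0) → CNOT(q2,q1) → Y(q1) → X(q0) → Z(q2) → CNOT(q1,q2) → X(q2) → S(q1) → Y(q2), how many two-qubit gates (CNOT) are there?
3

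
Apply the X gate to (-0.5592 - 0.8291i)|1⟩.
(-0.5592 - 0.8291i)|0⟩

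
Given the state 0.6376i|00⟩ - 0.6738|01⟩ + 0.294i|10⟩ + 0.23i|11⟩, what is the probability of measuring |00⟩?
0.4065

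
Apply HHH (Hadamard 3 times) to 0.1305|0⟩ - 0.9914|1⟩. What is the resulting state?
-0.6087|0⟩ + 0.7933|1⟩

H² = I, so H^3 = H: a single Hadamard. With (a, b) = (0.1305, -0.9914), H gives ((a + b)/√2, (a − b)/√2) = (-0.6087, 0.7933).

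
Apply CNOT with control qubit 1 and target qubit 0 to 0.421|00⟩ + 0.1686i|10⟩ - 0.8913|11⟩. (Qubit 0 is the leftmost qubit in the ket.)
0.421|00⟩ - 0.8913|01⟩ + 0.1686i|10⟩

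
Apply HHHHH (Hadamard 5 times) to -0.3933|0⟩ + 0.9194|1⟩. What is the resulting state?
0.372|0⟩ - 0.9282|1⟩

H² = I, so H^5 = H: a single Hadamard. With (a, b) = (-0.3933, 0.9194), H gives ((a + b)/√2, (a − b)/√2) = (0.372, -0.9282).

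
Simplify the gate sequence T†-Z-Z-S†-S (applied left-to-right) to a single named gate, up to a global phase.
T†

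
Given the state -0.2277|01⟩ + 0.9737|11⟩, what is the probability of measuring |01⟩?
0.05185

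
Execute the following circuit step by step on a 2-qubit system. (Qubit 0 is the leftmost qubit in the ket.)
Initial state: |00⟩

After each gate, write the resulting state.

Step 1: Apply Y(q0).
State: i|10⟩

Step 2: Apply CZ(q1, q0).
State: i|10⟩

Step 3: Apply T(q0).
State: (-1/√2 + (1/√2)i)|10⟩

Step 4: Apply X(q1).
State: (-1/√2 + (1/√2)i)|11⟩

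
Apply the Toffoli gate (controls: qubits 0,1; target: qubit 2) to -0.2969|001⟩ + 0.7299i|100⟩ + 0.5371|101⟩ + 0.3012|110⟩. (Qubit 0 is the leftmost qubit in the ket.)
-0.2969|001⟩ + 0.7299i|100⟩ + 0.5371|101⟩ + 0.3012|111⟩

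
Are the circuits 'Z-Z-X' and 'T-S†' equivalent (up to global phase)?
No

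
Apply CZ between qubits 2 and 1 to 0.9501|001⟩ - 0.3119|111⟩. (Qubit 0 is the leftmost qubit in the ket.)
0.9501|001⟩ + 0.3119|111⟩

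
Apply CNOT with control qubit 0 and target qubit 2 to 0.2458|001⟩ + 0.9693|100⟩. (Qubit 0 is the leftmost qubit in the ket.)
0.2458|001⟩ + 0.9693|101⟩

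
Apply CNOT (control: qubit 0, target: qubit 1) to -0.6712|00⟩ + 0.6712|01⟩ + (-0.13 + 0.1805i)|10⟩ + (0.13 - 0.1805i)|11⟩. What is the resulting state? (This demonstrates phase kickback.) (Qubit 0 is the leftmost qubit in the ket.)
-0.6712|00⟩ + 0.6712|01⟩ + (0.13 - 0.1805i)|10⟩ + (-0.13 + 0.1805i)|11⟩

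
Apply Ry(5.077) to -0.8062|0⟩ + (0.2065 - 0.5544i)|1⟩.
(0.5468 + 0.3145i)|0⟩ + (-0.6273 + 0.4566i)|1⟩

Ry(5.077) = [[cos(θ/2), −sin(θ/2)], [sin(θ/2), cos(θ/2)]]; θ = 5.077, cos(θ/2) ≈ -0.823585, sin(θ/2) ≈ 0.567192.
With a = amp(|0⟩) = -0.8062 and b = amp(|1⟩) = (0.2065 - 0.5544i):
new amp(|0⟩) = (-0.823585)·a + (-0.567192)·b = (0.5468 + 0.3145i)
new amp(|1⟩) = (0.567192)·a + (-0.823585)·b = (-0.6273 + 0.4566i)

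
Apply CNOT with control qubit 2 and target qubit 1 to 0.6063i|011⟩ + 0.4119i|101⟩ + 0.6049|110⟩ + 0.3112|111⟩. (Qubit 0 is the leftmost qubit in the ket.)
0.6063i|001⟩ + 0.3112|101⟩ + 0.6049|110⟩ + 0.4119i|111⟩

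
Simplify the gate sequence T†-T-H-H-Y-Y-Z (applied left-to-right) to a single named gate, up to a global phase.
Z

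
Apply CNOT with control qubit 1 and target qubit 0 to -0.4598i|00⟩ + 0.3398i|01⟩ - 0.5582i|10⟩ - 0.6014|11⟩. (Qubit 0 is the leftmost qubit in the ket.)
-0.4598i|00⟩ - 0.6014|01⟩ - 0.5582i|10⟩ + 0.3398i|11⟩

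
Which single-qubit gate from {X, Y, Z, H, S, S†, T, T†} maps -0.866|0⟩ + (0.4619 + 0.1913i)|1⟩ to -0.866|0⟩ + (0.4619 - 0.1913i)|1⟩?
T†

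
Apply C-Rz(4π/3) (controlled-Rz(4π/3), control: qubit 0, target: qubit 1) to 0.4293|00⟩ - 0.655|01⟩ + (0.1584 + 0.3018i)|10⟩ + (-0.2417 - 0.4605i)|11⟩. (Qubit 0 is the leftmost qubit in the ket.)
0.4293|00⟩ - 0.655|01⟩ + (0.1822 - 0.2881i)|10⟩ + (0.5197 + 0.02093i)|11⟩

C-Rz(4π/3) leaves the control-|0⟩ kets |00⟩, |01⟩ unchanged and applies Rz(4π/3) to qubit 1 on the control-|1⟩ pair (|10⟩, |11⟩).
Rz(4π/3) = [[e^(−iθ/2), 0], [0, e^(iθ/2)]] with e^(±iθ/2) = cos(θ/2) ± i·sin(θ/2); θ = 4π/3, cos(θ/2) ≈ -0.5, sin(θ/2) ≈ 0.866025.
With a = amp(|10⟩) = (0.1584 + 0.3018i) and b = amp(|11⟩) = (-0.2417 - 0.4605i):
new amp(|10⟩) = (-0.5 - 0.866025i)·a = (0.1822 - 0.2881i)
new amp(|11⟩) = (-0.5 + 0.866025i)·b = (0.5197 + 0.02093i)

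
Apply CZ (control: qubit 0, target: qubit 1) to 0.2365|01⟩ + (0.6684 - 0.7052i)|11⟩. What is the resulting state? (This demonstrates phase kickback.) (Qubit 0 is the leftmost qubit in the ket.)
0.2365|01⟩ + (-0.6684 + 0.7052i)|11⟩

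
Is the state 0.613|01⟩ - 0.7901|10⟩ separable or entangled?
Entangled

Writing the state as a|00⟩ + b|01⟩ + c|10⟩ + d|11⟩, it is a product state iff ad − bc = 0.
Here (a, b, c, d) = (0, 0.613, -0.7901, 0): ad − bc = (0)(0) − (0.613)(-0.7901) = 0.4843 ≠ 0, so the state is entangled.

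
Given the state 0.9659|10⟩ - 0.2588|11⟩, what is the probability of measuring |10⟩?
0.933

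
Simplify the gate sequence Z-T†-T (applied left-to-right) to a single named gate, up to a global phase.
Z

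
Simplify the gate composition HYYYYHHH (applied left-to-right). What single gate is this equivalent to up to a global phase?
I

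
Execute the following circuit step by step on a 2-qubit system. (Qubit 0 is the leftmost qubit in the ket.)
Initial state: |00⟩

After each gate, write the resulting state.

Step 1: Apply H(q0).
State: 1/√2|00⟩ + 1/√2|10⟩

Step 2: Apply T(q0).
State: 1/√2|00⟩ + (1/2 + (1/2)i)|10⟩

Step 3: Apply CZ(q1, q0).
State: 1/√2|00⟩ + (1/2 + (1/2)i)|10⟩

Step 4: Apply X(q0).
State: (1/2 + (1/2)i)|00⟩ + 1/√2|10⟩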